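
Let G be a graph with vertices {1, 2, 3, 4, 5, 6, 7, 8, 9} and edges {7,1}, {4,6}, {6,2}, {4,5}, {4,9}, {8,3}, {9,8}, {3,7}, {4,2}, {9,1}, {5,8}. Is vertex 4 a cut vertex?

Yes

Deleting 4 raises the number of components from 1 to 2, so 4 is a cut vertex.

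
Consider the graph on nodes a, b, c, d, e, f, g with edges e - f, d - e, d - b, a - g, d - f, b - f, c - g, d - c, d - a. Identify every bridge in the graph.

none

The edges on the cycle d-b-f-d are not bridges since each lies on that cycle.
Every edge lies on some cycle, so there are no bridges.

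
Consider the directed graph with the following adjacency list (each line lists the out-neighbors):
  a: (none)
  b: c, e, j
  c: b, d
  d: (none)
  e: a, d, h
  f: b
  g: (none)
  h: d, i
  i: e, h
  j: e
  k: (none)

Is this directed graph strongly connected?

No

There is no directed path from c to k, so the graph is not strongly connected.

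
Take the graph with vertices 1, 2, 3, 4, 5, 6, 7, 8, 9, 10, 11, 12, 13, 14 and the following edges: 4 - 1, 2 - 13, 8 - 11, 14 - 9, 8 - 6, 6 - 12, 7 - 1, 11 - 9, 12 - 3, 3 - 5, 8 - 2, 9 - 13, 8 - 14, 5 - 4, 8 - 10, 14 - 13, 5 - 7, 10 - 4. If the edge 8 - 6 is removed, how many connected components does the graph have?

8 and 6 are still connected via 8-10-4-5-3-12-6, so the component count stays at 1.

1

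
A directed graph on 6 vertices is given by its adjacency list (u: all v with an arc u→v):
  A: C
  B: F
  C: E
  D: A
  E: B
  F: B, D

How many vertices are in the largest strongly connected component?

{A, B, C, D, E, F} are all mutually reachable — one SCC of size 6.
The largest has 6 vertices.

6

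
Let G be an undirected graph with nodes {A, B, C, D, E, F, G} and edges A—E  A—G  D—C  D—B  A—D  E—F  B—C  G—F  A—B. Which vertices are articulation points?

A

Removing A increases the component count from 1 to 2, so A is a cut vertex.
By contrast removing D leaves 1 component; it is not a cut vertex. No other vertex is a cut vertex either.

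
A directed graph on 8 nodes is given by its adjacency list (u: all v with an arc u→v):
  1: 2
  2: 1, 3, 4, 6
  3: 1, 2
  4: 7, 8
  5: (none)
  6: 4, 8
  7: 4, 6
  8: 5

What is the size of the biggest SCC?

3

{4, 6, 7} are all mutually reachable — one SCC of size 3.
{1, 2, 3} are all mutually reachable — one SCC of size 3.
{5} is an SCC by itself.
{8} is an SCC by itself.
The largest has 3 vertices.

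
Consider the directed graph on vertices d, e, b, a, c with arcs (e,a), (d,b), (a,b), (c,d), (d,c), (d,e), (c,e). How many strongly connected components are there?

4

{c, d} are all mutually reachable — one SCC of size 2.
{e} is an SCC by itself.
{a} is an SCC by itself.
{b} is an SCC by itself.
That gives 4 strongly connected components.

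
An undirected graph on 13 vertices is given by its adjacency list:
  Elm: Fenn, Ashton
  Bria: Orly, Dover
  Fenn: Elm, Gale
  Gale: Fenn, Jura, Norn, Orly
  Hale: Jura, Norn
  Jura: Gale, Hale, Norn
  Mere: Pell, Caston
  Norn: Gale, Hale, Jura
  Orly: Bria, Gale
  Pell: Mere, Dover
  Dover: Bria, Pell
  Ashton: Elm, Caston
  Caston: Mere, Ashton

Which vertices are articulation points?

Removing Gale increases the component count from 1 to 2, so Gale is a cut vertex.
By contrast removing Norn leaves 1 component; it is not a cut vertex. No other vertex is a cut vertex either.

Gale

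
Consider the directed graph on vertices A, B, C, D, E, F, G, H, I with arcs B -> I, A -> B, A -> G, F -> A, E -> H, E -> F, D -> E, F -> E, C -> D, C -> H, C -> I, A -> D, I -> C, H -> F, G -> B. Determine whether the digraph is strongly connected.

From H we can reach every vertex (A, B, C, D, E, F, G, H, I), and every vertex can reach H (A, B, C, D, E, F, G, H, I). So the whole graph is one strongly connected component.

Yes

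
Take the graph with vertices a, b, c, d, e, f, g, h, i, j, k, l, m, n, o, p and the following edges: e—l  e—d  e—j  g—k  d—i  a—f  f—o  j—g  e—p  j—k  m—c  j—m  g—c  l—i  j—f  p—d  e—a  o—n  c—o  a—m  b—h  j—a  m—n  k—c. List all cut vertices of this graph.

e

Removing e increases the component count from 2 to 3, so e is a cut vertex.
By contrast removing o leaves 2 components; it is not a cut vertex. No other vertex is a cut vertex either.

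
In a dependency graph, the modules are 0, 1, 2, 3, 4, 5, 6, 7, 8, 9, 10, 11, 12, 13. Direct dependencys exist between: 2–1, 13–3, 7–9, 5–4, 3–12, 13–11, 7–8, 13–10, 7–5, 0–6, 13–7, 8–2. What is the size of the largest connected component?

12

Starting from 0 we can reach 0, 6. That is one component of size 2.
Starting from 1 we can reach 1, 2, 3, 4, 5, 7, 8, 9, 10, 11, 12, 13. That is one component of size 12.
The largest has 12 vertices.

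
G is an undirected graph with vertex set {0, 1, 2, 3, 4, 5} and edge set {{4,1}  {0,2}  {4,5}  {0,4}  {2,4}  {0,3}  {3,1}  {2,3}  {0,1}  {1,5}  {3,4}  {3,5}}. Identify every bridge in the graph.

The edges on the cycle 0-2-4-0 are not bridges since each lies on that cycle.
Every edge lies on some cycle, so there are no bridges.

none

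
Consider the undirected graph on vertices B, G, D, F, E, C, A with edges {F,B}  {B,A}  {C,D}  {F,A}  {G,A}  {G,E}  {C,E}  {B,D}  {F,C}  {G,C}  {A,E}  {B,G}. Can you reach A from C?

Yes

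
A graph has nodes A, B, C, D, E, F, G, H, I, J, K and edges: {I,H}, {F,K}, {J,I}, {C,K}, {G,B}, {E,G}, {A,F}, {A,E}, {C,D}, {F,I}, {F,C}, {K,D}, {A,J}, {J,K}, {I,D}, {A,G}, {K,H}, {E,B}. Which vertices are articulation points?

Removing A increases the component count from 1 to 2, so A is a cut vertex.
By contrast removing D leaves 1 component; it is not a cut vertex. No other vertex is a cut vertex either.

A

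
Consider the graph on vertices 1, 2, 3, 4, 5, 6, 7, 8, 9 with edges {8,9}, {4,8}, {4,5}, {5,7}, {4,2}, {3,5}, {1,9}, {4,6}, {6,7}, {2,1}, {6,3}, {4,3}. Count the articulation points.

Removing 4 increases the component count from 1 to 2, so 4 is a cut vertex.
By contrast removing 5 leaves 1 component; it is not a cut vertex. No other vertex is a cut vertex either.

1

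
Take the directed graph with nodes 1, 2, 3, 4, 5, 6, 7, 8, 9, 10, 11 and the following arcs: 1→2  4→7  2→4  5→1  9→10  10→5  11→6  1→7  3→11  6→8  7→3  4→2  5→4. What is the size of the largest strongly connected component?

2

{2, 4} are all mutually reachable — one SCC of size 2.
{8} is an SCC by itself.
{1} is an SCC by itself.
{6} is an SCC by itself.
{7} is an SCC by itself.
(and 5 more singleton SCCs)
The largest has 2 vertices.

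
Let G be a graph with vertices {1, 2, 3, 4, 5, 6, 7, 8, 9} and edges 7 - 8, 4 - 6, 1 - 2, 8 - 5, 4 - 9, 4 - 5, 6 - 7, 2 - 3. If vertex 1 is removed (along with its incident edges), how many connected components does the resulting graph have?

With 1 gone, the remaining components are: {2, 3}; {4, 5, 6, 7, 8, 9}.
That is 2 components.

2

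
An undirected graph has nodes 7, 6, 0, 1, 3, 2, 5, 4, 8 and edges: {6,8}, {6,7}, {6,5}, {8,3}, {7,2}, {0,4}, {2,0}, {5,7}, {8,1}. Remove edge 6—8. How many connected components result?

Before removal there is 1 component.
6—8 is a bridge — removing it separates 6's side from 8's side.
After removal: 2 components.

2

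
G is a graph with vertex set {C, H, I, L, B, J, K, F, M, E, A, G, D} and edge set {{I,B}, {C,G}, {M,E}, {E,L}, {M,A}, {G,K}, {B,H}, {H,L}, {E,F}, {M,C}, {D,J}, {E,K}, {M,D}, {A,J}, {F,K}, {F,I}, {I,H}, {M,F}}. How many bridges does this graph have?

0

The edges on the cycle M-D-J-A-M are not bridges since each lies on that cycle.
Every edge lies on some cycle, so there are no bridges.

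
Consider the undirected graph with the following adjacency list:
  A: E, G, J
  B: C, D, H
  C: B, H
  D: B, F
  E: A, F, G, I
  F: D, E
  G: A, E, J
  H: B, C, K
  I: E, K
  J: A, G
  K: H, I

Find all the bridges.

none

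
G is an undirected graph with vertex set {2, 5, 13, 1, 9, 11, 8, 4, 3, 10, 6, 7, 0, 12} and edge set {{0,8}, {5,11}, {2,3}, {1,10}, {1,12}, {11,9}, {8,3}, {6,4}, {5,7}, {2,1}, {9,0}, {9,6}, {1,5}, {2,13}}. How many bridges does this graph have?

6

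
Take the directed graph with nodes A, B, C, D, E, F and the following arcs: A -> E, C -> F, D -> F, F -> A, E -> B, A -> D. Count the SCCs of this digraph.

4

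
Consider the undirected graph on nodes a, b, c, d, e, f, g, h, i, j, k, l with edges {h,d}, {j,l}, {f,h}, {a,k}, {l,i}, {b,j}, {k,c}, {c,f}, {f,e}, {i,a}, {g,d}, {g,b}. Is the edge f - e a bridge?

Removing f - e leaves no path between f and e: the component count goes from 1 to 2. So it is a bridge.

Yes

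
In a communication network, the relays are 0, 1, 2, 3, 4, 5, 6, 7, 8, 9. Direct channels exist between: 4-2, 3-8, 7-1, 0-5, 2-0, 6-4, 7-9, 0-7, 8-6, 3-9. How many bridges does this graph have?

2

The edges on the cycle 3-8-6-4-2-0-7-9-3 are not bridges since each lies on that cycle.
But removing 1-7 disconnects 1 from 7; removing 5-0 disconnects 5 from 0 — these are bridges.
That makes 2 bridges.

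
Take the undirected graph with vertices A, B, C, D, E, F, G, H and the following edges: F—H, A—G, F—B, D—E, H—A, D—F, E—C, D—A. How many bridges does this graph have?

4

The edges on the cycle D-F-H-A-D are not bridges since each lies on that cycle.
But removing E—C disconnects E from C; removing A—G disconnects A from G; removing E—D disconnects E from D; removing F—B disconnects F from B — these are bridges.
That makes 4 bridges.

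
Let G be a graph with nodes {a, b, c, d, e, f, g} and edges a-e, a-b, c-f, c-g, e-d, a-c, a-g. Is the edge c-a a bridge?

After removing c-a, the path c-g-a still connects them, so the edge is not a bridge.

No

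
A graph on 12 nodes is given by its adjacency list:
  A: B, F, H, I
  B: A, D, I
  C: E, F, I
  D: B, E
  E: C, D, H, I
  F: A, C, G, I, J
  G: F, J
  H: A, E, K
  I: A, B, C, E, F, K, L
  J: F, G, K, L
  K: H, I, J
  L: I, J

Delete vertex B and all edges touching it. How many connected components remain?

With B gone, the remaining components are: {A, C, D, E, F, G, H, I, J, K, L}.
That is 1 component.

1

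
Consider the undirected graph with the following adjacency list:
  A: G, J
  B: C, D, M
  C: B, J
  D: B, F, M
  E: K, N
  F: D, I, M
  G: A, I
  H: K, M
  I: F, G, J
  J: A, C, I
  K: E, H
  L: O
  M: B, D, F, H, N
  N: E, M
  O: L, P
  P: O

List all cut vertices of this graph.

Removing M increases the component count from 2 to 3, so M is a cut vertex.
Removing O increases the component count from 2 to 3, so O is a cut vertex.
By contrast removing A leaves 2 components; it is not a cut vertex. No other vertex is a cut vertex either.

M, O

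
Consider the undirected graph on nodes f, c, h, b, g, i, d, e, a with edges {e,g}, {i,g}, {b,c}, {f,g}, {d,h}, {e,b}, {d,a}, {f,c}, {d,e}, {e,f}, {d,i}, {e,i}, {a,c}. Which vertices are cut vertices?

Removing d increases the component count from 1 to 2, so d is a cut vertex.
By contrast removing b leaves 1 component; it is not a cut vertex. No other vertex is a cut vertex either.

d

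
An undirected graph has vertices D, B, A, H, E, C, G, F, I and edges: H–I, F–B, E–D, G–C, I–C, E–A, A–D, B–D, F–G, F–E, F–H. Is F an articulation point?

Yes

Deleting F raises the number of components from 1 to 2, so F is a cut vertex.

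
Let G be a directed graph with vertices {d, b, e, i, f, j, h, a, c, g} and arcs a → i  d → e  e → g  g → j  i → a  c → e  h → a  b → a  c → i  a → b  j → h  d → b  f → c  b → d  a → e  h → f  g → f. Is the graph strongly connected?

Yes

From h we can reach every vertex (a, b, c, d, e, f, g, h, i, j), and every vertex can reach h (a, b, c, d, e, f, g, h, i, j). So the whole graph is one strongly connected component.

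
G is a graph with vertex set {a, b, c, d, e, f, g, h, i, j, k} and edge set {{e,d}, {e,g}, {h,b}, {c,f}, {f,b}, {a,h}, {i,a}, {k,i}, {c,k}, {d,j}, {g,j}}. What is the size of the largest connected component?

7

Starting from d we can reach d, e, g, j. That is one component of size 4.
Starting from a we can reach a, b, c, f, h, i, k. That is one component of size 7.
The largest has 7 vertices.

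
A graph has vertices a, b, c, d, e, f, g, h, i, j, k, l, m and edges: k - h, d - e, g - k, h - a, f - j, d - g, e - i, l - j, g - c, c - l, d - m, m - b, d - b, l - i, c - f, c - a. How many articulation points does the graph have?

Removing d increases the component count from 1 to 2, so d is a cut vertex.
By contrast removing m leaves 1 component; it is not a cut vertex. No other vertex is a cut vertex either.

1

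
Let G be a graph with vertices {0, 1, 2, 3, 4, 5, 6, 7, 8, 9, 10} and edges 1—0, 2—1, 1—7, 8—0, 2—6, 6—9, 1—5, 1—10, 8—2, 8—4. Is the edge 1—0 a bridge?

After removing 1—0, the path 1-2-8-0 still connects them, so the edge is not a bridge.

No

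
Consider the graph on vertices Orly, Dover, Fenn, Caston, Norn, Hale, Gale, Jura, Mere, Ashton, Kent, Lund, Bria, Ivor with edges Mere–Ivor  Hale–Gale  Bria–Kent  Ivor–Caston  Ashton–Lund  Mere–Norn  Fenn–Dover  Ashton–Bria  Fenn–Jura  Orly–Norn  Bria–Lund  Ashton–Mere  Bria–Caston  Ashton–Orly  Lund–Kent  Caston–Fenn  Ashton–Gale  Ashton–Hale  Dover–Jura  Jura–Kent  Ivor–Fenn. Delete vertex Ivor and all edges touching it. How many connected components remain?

With Ivor gone, the remaining components are: {Bria, Fenn, Gale, Hale, Jura, Kent, Lund, Mere, Norn, Orly, Dover, Ashton, Caston}.
That is 1 component.

1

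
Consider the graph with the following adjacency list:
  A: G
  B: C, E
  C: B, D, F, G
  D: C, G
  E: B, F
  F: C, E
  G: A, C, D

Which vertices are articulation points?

Removing C increases the component count from 1 to 2, so C is a cut vertex.
Removing G increases the component count from 1 to 2, so G is a cut vertex.
By contrast removing A leaves 1 component; it is not a cut vertex. No other vertex is a cut vertex either.

C, G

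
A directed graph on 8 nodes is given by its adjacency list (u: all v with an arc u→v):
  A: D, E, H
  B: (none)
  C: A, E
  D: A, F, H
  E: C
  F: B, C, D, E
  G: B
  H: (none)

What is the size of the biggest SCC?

5

{A, C, D, E, F} are all mutually reachable — one SCC of size 5.
{G} is an SCC by itself.
{B} is an SCC by itself.
{H} is an SCC by itself.
The largest has 5 vertices.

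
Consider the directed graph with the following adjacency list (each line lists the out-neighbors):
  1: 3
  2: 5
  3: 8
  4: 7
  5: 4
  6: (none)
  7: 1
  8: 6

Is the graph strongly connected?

There is no directed path from 8 to 1, so the graph is not strongly connected.

No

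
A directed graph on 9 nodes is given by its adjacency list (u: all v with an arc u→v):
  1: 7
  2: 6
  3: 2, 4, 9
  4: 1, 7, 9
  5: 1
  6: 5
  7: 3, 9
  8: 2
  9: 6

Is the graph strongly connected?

No

There is no directed path from 6 to 8, so the graph is not strongly connected.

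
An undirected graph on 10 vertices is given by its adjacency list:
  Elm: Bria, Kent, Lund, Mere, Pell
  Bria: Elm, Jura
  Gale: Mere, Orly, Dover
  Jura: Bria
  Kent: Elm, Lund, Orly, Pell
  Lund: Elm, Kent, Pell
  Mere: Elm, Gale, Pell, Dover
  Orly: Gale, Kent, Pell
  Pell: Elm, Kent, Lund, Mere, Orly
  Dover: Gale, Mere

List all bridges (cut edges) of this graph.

Bria-Elm, Bria-Jura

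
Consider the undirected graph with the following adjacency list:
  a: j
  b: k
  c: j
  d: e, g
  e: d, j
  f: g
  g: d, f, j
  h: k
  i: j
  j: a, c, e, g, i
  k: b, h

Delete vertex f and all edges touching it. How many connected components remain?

2

With f gone, the remaining components are: {b, h, k}; {a, c, d, e, g, i, j}.
That is 2 components.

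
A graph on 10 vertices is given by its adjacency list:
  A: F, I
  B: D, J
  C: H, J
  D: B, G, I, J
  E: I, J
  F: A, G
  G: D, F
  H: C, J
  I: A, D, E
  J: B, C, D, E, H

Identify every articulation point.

J

Removing J increases the component count from 1 to 2, so J is a cut vertex.
By contrast removing G leaves 1 component; it is not a cut vertex. No other vertex is a cut vertex either.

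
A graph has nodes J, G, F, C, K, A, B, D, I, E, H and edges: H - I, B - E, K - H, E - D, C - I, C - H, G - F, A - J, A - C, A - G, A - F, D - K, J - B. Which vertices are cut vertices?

Removing A increases the component count from 1 to 2, so A is a cut vertex.
By contrast removing J leaves 1 component; it is not a cut vertex. No other vertex is a cut vertex either.

A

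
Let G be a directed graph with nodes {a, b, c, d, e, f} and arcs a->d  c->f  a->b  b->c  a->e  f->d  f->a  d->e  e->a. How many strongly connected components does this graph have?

1

{a, b, c, d, e, f} are all mutually reachable — one SCC of size 6.
That gives 1 strongly connected component.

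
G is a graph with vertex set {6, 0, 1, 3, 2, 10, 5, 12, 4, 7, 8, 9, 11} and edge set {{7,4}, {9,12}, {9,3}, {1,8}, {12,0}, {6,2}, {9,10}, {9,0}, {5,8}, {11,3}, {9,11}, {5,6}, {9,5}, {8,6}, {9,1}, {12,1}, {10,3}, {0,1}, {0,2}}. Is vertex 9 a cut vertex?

Deleting 9 raises the number of components from 2 to 3, so 9 is a cut vertex.

Yes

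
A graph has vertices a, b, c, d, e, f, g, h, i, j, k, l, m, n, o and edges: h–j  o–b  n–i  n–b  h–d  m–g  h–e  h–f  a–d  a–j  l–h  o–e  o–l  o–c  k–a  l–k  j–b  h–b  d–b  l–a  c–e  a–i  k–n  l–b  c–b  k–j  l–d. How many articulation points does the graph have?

1

Removing h increases the component count from 2 to 3, so h is a cut vertex.
By contrast removing o leaves 2 components; it is not a cut vertex. No other vertex is a cut vertex either.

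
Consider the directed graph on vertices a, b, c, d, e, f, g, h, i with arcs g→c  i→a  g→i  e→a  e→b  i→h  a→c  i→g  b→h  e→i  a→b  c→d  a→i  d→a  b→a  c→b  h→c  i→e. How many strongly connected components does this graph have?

2

{a, b, c, d, e, g, h, i} are all mutually reachable — one SCC of size 8.
{f} is an SCC by itself.
That gives 2 strongly connected components.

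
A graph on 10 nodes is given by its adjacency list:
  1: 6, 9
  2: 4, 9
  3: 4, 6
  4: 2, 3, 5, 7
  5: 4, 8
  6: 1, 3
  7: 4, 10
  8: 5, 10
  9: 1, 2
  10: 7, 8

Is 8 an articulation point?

No

Deleting 8 leaves 1 component (was 1) (its neighbors 5, 10 remain connected to each other), so 8 is not a cut vertex.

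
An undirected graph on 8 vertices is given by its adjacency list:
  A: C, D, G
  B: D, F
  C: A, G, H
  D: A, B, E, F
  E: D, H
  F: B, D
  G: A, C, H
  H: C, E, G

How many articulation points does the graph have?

Removing D increases the component count from 1 to 2, so D is a cut vertex.
By contrast removing E leaves 1 component; it is not a cut vertex. No other vertex is a cut vertex either.

1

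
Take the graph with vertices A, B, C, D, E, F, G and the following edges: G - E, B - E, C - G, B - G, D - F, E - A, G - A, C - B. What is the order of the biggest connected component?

Starting from D we can reach D, F. That is one component of size 2.
Starting from A we can reach A, B, C, E, G. That is one component of size 5.
The largest has 5 vertices.

5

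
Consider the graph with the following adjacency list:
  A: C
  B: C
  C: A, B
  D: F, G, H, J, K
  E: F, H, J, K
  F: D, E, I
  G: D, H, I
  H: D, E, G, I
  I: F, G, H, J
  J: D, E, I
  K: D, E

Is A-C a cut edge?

Removing A-C leaves no path between A and C: the component count goes from 2 to 3. So it is a bridge.

Yes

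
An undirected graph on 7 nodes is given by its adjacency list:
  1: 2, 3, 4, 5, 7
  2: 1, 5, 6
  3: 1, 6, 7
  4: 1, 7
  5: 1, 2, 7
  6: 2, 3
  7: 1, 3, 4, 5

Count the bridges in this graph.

The edges on the cycle 3-1-5-2-6-3 are not bridges since each lies on that cycle.
Every edge lies on some cycle, so there are no bridges.

0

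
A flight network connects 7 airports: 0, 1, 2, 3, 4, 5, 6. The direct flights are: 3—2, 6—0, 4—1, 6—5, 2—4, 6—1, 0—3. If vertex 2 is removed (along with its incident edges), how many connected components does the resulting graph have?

1

With 2 gone, the remaining components are: {0, 1, 3, 4, 5, 6}.
That is 1 component.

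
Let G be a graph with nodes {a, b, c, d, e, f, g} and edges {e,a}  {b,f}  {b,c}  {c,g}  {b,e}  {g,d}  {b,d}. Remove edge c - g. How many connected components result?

1

c and g are still connected via c-b-d-g, so the component count stays at 1.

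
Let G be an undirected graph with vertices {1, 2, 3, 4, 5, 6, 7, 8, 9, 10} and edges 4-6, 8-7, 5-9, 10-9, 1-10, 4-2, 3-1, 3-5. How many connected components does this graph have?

Starting from 7 we can reach 7, 8. That is one component of size 2.
Starting from 2 we can reach 2, 4, 6. That is one component of size 3.
Starting from 1 we can reach 1, 3, 5, 9, 10. That is one component of size 5.
Total: 3 components.

3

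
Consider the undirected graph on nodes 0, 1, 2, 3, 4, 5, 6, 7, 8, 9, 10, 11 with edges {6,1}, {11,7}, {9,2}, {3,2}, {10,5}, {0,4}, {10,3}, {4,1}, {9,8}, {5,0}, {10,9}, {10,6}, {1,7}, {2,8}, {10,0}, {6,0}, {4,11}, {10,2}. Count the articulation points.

Removing 10 increases the component count from 1 to 2, so 10 is a cut vertex.
By contrast removing 3 leaves 1 component; it is not a cut vertex. No other vertex is a cut vertex either.

1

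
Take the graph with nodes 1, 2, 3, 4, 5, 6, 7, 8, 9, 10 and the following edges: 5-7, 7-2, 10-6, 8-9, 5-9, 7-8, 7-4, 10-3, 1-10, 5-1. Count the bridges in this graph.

6

The edges on the cycle 5-7-8-9-5 are not bridges since each lies on that cycle.
But removing 6-10 disconnects 6 from 10; removing 7-2 disconnects 7 from 2; removing 1-10 disconnects 1 from 10; removing 7-4 disconnects 7 from 4 — these are bridges.
In total 6 edges are bridges.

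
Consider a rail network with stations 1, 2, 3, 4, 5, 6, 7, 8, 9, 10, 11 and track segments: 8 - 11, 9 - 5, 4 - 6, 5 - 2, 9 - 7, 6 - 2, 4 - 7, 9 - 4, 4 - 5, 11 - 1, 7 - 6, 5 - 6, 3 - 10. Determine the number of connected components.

Starting from 3 we can reach 3, 10. That is one component of size 2.
Starting from 1 we can reach 1, 8, 11. That is one component of size 3.
Starting from 2 we can reach 2, 4, 5, 6, 7, 9. That is one component of size 6.
Total: 3 components.

3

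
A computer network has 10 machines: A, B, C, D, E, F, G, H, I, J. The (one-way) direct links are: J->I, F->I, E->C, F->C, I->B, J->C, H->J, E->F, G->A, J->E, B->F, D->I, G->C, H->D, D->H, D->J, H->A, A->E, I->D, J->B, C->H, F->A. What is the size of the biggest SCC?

9

{A, B, C, D, E, F, H, I, J} are all mutually reachable — one SCC of size 9.
{G} is an SCC by itself.
The largest has 9 vertices.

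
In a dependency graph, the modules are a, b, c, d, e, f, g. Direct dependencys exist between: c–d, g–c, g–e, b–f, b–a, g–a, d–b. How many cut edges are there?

The edges on the cycle g-c-d-b-a-g are not bridges since each lies on that cycle.
But removing b–f disconnects b from f; removing g–e disconnects g from e — these are bridges.
That makes 2 bridges.

2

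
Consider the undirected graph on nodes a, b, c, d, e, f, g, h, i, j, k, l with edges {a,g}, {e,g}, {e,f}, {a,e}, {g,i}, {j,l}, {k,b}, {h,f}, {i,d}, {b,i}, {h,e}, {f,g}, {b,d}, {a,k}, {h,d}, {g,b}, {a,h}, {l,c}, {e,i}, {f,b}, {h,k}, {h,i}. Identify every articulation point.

l

Removing l increases the component count from 2 to 3, so l is a cut vertex.
By contrast removing a leaves 2 components; it is not a cut vertex. No other vertex is a cut vertex either.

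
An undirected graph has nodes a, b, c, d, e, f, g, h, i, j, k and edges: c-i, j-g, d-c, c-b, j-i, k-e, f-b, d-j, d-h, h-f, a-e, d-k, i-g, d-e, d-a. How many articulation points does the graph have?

1

Removing d increases the component count from 1 to 2, so d is a cut vertex.
By contrast removing g leaves 1 component; it is not a cut vertex. No other vertex is a cut vertex either.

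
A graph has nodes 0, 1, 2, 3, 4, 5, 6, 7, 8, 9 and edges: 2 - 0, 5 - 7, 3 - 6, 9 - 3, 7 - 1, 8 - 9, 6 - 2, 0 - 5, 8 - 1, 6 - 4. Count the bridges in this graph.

The edges on the cycle 8-9-3-6-2-0-5-7-1-8 are not bridges since each lies on that cycle.
But removing 4 - 6 disconnects 4 from 6 — this is a bridge.

1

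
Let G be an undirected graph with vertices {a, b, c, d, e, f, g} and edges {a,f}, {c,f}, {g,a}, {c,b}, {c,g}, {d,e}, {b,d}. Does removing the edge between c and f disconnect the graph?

No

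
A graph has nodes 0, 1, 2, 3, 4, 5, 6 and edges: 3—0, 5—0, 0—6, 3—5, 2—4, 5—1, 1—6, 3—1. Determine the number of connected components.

2

Starting from 2 we can reach 2, 4. That is one component of size 2.
Starting from 0 we can reach 0, 1, 3, 5, 6. That is one component of size 5.
Total: 2 components.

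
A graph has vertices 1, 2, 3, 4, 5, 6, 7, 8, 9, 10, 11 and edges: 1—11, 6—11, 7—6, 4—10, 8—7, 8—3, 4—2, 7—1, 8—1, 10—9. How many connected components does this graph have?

5 is isolated — a component by itself.
Starting from 2 we can reach 2, 4, 9, 10. That is one component of size 4.
Starting from 1 we can reach 1, 3, 6, 7, 8, 11. That is one component of size 6.
Total: 3 components.

3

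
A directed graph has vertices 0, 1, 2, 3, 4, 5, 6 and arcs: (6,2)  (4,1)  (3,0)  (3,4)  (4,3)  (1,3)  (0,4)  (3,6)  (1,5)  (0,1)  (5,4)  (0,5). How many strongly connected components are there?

3

{0, 1, 3, 4, 5} are all mutually reachable — one SCC of size 5.
{6} is an SCC by itself.
{2} is an SCC by itself.
That gives 3 strongly connected components.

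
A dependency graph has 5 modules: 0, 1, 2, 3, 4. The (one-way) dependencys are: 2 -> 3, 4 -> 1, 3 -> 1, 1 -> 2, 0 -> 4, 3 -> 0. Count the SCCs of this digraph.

{0, 1, 2, 3, 4} are all mutually reachable — one SCC of size 5.
That gives 1 strongly connected component.

1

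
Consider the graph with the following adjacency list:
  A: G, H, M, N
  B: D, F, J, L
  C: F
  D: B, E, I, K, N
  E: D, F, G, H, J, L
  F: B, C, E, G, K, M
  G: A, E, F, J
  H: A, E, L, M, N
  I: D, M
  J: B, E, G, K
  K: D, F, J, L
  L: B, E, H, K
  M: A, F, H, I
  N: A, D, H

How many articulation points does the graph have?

Removing F increases the component count from 1 to 2, so F is a cut vertex.
By contrast removing H leaves 1 component; it is not a cut vertex. No other vertex is a cut vertex either.

1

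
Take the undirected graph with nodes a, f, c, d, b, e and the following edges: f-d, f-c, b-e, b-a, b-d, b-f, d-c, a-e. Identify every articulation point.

b

Removing b increases the component count from 1 to 2, so b is a cut vertex.
By contrast removing d leaves 1 component; it is not a cut vertex. No other vertex is a cut vertex either.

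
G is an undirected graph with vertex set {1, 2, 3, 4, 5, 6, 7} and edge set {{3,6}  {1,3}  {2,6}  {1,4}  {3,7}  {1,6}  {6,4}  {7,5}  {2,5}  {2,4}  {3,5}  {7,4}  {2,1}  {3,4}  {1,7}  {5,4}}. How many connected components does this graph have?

1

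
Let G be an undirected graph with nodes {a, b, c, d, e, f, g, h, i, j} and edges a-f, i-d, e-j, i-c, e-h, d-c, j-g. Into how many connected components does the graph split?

4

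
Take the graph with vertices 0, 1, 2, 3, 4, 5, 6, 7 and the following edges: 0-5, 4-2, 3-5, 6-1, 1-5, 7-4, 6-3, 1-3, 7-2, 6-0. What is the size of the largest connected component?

Starting from 2 we can reach 2, 4, 7. That is one component of size 3.
Starting from 0 we can reach 0, 1, 3, 5, 6. That is one component of size 5.
The largest has 5 vertices.

5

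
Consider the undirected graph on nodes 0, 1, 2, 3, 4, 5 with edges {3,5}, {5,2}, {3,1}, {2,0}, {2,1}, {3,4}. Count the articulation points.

2

Removing 2 increases the component count from 1 to 2, so 2 is a cut vertex.
Removing 3 increases the component count from 1 to 2, so 3 is a cut vertex.
By contrast removing 0 leaves 1 component; it is not a cut vertex. No other vertex is a cut vertex either.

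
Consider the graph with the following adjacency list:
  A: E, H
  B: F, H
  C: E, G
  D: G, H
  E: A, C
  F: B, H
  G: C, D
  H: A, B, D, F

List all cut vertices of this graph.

Removing H increases the component count from 1 to 2, so H is a cut vertex.
By contrast removing A leaves 1 component; it is not a cut vertex. No other vertex is a cut vertex either.

H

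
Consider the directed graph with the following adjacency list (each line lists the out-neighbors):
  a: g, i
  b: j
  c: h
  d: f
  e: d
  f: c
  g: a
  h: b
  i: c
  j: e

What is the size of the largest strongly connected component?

{b, c, d, e, f, h, j} are all mutually reachable — one SCC of size 7.
{a, g} are all mutually reachable — one SCC of size 2.
{i} is an SCC by itself.
The largest has 7 vertices.

7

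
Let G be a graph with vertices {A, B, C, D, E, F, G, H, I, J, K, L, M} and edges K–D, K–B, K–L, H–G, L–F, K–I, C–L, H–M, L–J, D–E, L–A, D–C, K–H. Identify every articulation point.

D, H, K, L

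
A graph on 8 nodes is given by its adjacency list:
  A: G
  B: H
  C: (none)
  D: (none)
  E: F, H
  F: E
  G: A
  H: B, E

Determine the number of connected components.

4

C is isolated — a component by itself.
D is isolated — a component by itself.
Starting from A we can reach A, G. That is one component of size 2.
Starting from B we can reach B, E, F, H. That is one component of size 4.
Total: 4 components.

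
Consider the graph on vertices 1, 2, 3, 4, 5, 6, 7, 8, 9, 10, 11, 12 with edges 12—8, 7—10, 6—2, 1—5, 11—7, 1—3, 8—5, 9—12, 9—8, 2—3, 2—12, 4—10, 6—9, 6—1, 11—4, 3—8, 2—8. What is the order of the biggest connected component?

8

Starting from 4 we can reach 4, 7, 10, 11. That is one component of size 4.
Starting from 1 we can reach 1, 2, 3, 5, 6, 8, 9, 12. That is one component of size 8.
The largest has 8 vertices.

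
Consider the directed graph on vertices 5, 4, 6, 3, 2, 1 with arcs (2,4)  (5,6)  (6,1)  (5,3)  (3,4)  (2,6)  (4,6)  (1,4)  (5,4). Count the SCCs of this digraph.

{1, 4, 6} are all mutually reachable — one SCC of size 3.
{3} is an SCC by itself.
{2} is an SCC by itself.
{5} is an SCC by itself.
That gives 4 strongly connected components.

4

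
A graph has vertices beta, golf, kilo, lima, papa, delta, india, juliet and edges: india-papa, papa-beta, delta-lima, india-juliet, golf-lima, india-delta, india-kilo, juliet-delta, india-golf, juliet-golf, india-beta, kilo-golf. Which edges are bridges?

none

The edges on the cycle india-papa-beta-india are not bridges since each lies on that cycle.
Every edge lies on some cycle, so there are no bridges.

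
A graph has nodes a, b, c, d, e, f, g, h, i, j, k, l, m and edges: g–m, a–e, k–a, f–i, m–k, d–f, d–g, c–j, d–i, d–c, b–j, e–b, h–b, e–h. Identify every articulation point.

Removing d increases the component count from 2 to 3, so d is a cut vertex.
By contrast removing k leaves 2 components; it is not a cut vertex. No other vertex is a cut vertex either.

d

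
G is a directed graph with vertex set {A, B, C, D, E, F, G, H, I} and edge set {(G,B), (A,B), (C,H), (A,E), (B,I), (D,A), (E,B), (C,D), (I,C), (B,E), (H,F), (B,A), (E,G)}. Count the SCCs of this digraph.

3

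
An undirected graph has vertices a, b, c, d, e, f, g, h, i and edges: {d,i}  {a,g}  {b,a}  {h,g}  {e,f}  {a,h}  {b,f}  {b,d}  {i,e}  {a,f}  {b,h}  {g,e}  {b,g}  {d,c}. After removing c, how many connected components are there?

With c gone, the remaining components are: {a, b, d, e, f, g, h, i}.
That is 1 component.

1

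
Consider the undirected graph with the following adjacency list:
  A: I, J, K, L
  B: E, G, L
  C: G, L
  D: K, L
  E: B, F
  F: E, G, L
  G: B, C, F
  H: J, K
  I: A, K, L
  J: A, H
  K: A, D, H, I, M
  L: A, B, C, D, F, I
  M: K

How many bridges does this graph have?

1

The edges on the cycle A-K-H-J-A are not bridges since each lies on that cycle.
But removing M-K disconnects M from K — this is a bridge.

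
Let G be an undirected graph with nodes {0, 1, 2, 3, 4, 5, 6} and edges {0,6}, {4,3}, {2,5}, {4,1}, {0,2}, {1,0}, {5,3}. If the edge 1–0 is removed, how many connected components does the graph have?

1

1 and 0 are still connected via 1-4-3-5-2-0, so the component count stays at 1.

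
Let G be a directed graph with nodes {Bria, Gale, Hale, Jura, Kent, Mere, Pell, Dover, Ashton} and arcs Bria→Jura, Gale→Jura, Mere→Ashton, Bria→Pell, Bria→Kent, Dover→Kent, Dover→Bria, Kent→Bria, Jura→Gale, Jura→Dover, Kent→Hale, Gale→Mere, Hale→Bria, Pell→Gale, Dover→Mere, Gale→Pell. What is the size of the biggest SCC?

{Bria, Gale, Hale, Jura, Kent, Pell, Dover} are all mutually reachable — one SCC of size 7.
{Ashton} is an SCC by itself.
{Mere} is an SCC by itself.
The largest has 7 vertices.

7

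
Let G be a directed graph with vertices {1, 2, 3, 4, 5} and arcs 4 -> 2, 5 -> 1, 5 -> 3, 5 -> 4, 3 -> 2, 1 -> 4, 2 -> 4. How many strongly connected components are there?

4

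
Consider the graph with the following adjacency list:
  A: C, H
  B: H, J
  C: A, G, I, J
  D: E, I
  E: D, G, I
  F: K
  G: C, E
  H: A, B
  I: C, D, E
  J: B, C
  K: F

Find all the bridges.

The edges on the cycle I-D-E-I are not bridges since each lies on that cycle.
But removing F-K disconnects F from K — this is a bridge.

F-K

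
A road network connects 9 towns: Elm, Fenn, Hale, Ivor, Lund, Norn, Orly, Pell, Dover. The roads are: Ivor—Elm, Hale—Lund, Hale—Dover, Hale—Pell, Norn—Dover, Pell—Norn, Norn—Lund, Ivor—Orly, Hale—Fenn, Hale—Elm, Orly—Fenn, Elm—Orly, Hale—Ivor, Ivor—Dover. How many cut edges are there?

The edges on the cycle Hale-Ivor-Elm-Orly-Fenn-Hale are not bridges since each lies on that cycle.
Every edge lies on some cycle, so there are no bridges.

0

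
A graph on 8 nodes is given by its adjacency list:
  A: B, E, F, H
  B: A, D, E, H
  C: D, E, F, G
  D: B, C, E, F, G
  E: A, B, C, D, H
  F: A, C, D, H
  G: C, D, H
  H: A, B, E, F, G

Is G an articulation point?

No

Deleting G leaves 1 component (was 1) (its neighbors C, D, H remain connected to each other), so G is not a cut vertex.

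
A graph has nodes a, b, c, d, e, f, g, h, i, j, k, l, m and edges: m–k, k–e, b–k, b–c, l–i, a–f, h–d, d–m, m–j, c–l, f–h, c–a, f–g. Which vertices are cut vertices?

c, f, k, l, m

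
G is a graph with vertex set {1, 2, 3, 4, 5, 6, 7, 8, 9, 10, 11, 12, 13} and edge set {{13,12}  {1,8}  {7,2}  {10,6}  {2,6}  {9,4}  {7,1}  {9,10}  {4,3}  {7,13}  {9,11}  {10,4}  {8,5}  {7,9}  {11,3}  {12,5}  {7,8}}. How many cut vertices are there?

Removing 7 increases the component count from 1 to 2, so 7 is a cut vertex.
By contrast removing 9 leaves 1 component; it is not a cut vertex. No other vertex is a cut vertex either.

1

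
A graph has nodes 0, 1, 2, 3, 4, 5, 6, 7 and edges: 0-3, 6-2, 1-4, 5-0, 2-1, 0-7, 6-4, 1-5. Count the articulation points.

3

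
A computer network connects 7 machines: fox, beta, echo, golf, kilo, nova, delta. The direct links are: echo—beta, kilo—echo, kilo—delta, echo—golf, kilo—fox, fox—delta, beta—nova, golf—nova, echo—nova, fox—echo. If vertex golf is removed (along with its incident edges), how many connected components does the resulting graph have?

With golf gone, the remaining components are: {fox, beta, echo, kilo, nova, delta}.
That is 1 component.

1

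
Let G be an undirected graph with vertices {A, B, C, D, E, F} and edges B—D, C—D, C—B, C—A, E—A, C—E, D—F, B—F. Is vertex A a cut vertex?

No

Deleting A leaves 1 component (was 1) (its neighbors C, E remain connected to each other), so A is not a cut vertex.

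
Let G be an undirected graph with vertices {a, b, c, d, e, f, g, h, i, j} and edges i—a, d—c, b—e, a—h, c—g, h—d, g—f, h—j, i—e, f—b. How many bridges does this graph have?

1

The edges on the cycle i-a-h-d-c-g-f-b-e-i are not bridges since each lies on that cycle.
But removing j—h disconnects j from h — this is a bridge.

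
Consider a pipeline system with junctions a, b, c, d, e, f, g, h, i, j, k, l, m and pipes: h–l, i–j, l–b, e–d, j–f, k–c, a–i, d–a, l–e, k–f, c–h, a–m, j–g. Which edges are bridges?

The edges on the cycle k-c-h-l-e-d-a-i-j-f-k are not bridges since each lies on that cycle.
But removing j–g disconnects j from g; removing b–l disconnects b from l; removing m–a disconnects m from a — these are bridges.

a-m, b-l, g-j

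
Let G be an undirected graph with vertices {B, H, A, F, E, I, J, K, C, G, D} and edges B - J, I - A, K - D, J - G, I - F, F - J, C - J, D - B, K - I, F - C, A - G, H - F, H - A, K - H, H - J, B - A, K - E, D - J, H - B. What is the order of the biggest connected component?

11

Starting from A we can reach A, B, C, D, E, F, G, H, I, J, K. That is one component of size 11.
The largest has 11 vertices.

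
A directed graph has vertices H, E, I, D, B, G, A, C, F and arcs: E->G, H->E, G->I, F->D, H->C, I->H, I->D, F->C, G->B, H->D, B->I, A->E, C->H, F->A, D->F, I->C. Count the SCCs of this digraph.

{A, B, C, D, E, F, G, H, I} are all mutually reachable — one SCC of size 9.
That gives 1 strongly connected component.

1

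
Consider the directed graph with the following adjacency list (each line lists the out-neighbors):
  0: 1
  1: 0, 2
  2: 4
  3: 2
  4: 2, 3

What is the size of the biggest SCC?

{2, 3, 4} are all mutually reachable — one SCC of size 3.
{0, 1} are all mutually reachable — one SCC of size 2.
The largest has 3 vertices.

3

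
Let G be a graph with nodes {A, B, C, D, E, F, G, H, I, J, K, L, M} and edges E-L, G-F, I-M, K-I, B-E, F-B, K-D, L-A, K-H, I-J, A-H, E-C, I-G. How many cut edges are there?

4

The edges on the cycle K-I-G-F-B-E-L-A-H-K are not bridges since each lies on that cycle.
But removing I-J disconnects I from J; removing I-M disconnects I from M; removing C-E disconnects C from E; removing K-D disconnects K from D — these are bridges.
That makes 4 bridges.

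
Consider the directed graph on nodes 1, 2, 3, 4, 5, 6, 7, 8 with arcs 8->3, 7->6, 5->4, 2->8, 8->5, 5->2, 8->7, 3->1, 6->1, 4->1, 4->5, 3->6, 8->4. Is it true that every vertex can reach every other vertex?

No

There is no directed path from 3 to 4, so the graph is not strongly connected.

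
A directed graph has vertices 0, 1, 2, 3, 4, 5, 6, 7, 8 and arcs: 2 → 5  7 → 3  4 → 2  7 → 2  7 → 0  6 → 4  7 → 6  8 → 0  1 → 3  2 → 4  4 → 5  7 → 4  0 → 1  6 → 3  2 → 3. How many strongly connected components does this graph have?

8

{2, 4} are all mutually reachable — one SCC of size 2.
{0} is an SCC by itself.
{6} is an SCC by itself.
{8} is an SCC by itself.
{7} is an SCC by itself.
(and 3 more singleton SCCs)
That gives 8 strongly connected components.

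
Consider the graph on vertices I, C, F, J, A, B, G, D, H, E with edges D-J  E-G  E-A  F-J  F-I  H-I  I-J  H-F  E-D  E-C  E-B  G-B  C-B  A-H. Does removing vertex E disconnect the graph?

Deleting E raises the number of components from 1 to 2, so E is a cut vertex.

Yes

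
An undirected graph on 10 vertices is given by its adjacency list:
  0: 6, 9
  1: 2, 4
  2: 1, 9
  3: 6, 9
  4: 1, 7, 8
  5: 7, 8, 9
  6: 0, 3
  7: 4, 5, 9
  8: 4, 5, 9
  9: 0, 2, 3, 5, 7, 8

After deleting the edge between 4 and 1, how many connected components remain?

4 and 1 are still connected via 4-7-9-2-1, so the component count stays at 1.

1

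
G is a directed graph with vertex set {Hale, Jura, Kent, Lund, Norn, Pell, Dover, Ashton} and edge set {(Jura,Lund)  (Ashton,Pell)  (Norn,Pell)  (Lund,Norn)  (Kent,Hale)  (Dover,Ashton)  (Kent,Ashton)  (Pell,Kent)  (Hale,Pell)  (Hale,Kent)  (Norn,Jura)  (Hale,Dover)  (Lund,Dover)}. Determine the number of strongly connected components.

2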